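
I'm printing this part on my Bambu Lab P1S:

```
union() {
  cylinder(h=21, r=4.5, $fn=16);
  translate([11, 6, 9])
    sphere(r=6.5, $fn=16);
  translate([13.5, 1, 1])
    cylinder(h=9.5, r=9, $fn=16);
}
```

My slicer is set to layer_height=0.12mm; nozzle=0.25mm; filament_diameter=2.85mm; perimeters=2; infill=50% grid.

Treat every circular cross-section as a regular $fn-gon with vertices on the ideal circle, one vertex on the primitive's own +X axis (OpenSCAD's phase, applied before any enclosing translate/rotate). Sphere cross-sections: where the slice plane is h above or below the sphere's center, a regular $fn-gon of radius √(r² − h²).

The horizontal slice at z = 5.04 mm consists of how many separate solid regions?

2

At z = 5.04 mm: the r=4.5 cylinder contributes a regular 16-gon of circumradius 4.5; the r=6.5 sphere at (11, 6) contributes a regular 16-gon of circumradius √(6.5²−3.96²) = 5.154; the cylinder at (13.5, 1): section is a regular 16-gon, circumradius r=9; Combining (union): the regions partially overlap (shared area 68.59 mm²), so overlapping operands fuse into one piece — 2 connected regions. The result has 2 disconnected regions.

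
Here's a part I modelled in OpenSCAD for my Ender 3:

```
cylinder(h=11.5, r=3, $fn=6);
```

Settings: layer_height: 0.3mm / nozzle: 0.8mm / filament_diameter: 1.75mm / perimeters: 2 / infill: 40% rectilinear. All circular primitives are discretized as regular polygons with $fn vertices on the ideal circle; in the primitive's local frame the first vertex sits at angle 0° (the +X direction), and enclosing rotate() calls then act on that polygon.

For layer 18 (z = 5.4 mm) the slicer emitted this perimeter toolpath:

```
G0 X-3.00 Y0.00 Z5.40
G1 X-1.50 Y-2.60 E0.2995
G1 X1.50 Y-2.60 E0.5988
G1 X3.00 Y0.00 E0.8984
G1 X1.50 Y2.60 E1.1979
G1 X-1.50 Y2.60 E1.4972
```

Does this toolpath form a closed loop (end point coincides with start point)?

no

Start point (G0): (-3.00, 0.00). End point (last G1): the path does not return to the start — open.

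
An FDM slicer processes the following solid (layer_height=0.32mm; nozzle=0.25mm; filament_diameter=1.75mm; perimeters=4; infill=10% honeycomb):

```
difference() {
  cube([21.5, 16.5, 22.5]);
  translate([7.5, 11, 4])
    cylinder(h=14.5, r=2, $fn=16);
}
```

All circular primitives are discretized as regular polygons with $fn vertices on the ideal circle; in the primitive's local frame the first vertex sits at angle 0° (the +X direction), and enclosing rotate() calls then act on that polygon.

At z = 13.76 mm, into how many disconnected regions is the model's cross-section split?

At z = 13.76 mm: the cube is present — its section is the full 21.5×16.5 rectangle; the r=2 cylinder at (7.5, 11) contributes a regular 16-gon of circumradius 2; Taking the first minus the rest: starting from the 21.5×16.5 cube, the r=2 cylinder at (7.5, 11) lies wholly inside it (removes its full 12.25 mm² and its 12.49 mm outline becomes a hole wall) — 1 connected region with 1 hole. The result has 1 disconnected region.

1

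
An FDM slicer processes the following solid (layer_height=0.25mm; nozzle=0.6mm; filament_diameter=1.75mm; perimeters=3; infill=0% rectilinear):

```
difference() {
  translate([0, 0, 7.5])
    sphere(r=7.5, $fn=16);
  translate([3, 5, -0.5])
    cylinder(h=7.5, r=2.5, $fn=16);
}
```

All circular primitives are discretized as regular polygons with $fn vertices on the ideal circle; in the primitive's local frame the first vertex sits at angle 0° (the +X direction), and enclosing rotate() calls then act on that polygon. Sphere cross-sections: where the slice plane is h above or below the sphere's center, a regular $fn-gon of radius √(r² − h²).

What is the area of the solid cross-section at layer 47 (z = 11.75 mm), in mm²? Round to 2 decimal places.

At z = 11.75 mm: the r=7.5 sphere slices to a regular 16-gon of circumradius 6.180 (√(r²−h²) with h=4.25 from center) (area = (16/2)·6.180²·sin(360°/16) = 116.91 mm²); the cylinder at (3, 5) is absent (z outside [-0.5, 7]); Taking the first minus the rest: none of the subtracted shapes is present at this height, so the r=7.5 sphere is unchanged — area = 116.91 mm². Overall, the cross-section is a single solid region. Net area = 116.91 mm².

116.91 mm²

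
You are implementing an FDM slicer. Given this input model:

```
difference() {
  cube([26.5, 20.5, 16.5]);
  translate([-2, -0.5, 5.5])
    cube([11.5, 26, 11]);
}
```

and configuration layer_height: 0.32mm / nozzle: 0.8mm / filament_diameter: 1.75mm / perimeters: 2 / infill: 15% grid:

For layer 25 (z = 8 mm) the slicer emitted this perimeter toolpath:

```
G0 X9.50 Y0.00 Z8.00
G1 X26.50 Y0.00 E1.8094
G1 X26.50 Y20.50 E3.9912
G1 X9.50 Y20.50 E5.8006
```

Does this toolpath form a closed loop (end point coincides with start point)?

Start point (G0): (9.50, 0.00). End point (last G1): the path does not return to the start — open.

no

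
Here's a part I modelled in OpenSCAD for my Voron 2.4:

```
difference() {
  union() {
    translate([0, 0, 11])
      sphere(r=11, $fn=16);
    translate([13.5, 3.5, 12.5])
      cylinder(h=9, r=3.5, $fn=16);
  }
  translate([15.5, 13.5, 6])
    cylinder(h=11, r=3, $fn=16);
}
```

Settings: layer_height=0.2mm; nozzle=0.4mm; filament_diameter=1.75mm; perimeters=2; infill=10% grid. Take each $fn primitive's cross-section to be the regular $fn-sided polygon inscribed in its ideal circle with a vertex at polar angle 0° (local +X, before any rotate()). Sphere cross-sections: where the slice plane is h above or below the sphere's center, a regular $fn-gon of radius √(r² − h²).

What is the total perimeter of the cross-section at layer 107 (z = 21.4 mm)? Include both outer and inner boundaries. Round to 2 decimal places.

44.22 mm

At z = 21.4 mm: the r=11 sphere slices to a regular 16-gon of circumradius 3.583 (√(r²−h²) with h=10.4 from center) (perimeter = 2·16·3.583·sin(180°/16) = 22.37 mm); the r=3.5 cylinder at (13.5, 3.5) gives a regular 16-gon of circumradius 3.5 (constant along its height) (perimeter = 2·16·3.500·sin(180°/16) = 21.85 mm); Combining (union): the 2 present regions are separate (no shared area or edge), so areas and boundary lengths simply add and each stays a separate island — boundary = 44.22 mm; the cylinder at (15.5, 13.5) is not intersected at this z (z outside [6, 17]); After the difference (first − rest): none of the subtracted shapes is present at this height, so the result so far is unchanged — boundary = 44.22 mm. Overall, the cross-section has 2 separate islands. Total boundary length (outer) = 44.22 mm.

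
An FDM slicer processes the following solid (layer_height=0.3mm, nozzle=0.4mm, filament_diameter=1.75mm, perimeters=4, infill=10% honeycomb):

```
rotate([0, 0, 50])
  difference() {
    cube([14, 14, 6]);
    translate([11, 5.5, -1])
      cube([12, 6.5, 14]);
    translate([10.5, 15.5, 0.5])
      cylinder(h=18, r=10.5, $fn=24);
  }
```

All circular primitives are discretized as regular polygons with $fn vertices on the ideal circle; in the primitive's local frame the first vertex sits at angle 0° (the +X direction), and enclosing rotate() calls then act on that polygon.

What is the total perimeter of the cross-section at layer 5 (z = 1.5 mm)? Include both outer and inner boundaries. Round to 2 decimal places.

52.18 mm

At z = 1.5 mm: the cube is present — its section is the full 14×14 rectangle (perimeter 56.00 mm); the 12×6.5 cube at (11, 5.5) contributes its full rectangle (perimeter 37.00 mm); the r=10.5 cylinder at (10.5, 15.5) gives a regular 24-gon of circumradius 10.5 (constant along its height) (perimeter = 2·24·10.500·sin(180°/24) = 65.79 mm); Subtracting the remaining from the first: starting from the 14×14 cube, the 12×6.5 cube at (11, 5.5) partially overlaps it — only the 19.50 mm² overlap (of its 78.00 mm²) is removed, clipping the outline; the r=10.5 cylinder at (10.5, 15.5) partially overlaps it — only the 81.15 mm² overlap (of its 342.42 mm²) is removed, clipping the outline — boundary = 52.18 mm; (whole slice rotated 50° about Z — lengths, areas and connectivity unchanged). Overall, the cross-section is a single solid region. Total boundary length (outer) = 52.18 mm.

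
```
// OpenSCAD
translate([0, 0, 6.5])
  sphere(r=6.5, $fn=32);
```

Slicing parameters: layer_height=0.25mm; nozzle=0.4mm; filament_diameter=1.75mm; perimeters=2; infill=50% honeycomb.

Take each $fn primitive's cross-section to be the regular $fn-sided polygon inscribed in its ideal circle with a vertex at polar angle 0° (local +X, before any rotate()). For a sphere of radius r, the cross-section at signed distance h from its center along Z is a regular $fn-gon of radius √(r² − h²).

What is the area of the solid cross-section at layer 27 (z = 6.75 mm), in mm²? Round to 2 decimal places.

At z = 6.75 mm: the r=6.5 sphere contributes a regular 32-gon of circumradius √(6.5²−0.25²) = 6.495 (area = (32/2)·6.495²·sin(360°/32) = 131.69 mm²). Overall, the cross-section is a single solid region. Net area = 131.69 mm².

131.69 mm²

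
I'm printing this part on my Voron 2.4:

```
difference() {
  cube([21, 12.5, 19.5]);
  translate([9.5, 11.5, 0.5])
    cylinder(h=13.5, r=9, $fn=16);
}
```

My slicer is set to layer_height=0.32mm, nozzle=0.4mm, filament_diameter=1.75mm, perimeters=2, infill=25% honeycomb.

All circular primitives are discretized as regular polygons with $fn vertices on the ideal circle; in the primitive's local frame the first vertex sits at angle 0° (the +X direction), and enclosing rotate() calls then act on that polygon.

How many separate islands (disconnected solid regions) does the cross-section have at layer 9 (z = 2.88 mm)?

At z = 2.88 mm: the cube is present — its section is the full 21×12.5 rectangle; the r=9 cylinder at (9.5, 11.5) contributes a regular 16-gon of circumradius 9; Taking the first minus the rest: starting from the 21×12.5 cube, the r=9 cylinder at (9.5, 11.5) partially overlaps it — only the 141.79 mm² overlap (of its 247.98 mm²) is removed, clipping the outline — 1 connected region. Overall, the cross-section is a single solid region. Island count = 1.

1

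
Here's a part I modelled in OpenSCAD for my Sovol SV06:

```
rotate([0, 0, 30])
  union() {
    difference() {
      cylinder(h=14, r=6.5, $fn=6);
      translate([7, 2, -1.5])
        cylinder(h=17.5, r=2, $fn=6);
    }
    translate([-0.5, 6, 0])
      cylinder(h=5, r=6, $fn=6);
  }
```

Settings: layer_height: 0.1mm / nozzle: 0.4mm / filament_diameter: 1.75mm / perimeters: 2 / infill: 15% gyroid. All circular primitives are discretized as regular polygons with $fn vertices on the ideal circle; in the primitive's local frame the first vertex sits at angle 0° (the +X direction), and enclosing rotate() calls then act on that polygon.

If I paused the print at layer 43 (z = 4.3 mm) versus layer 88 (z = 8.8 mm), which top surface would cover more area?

layer 43 (z = 4.3 mm)

Layer 43 (z = 4.3): the r=6.5 cylinder contributes a regular 6-gon of circumradius 6.5 (area = (6/2)·6.500²·sin(360°/6) = 109.77 mm²); the r=2 cylinder at (7, 2) gives a regular 6-gon of circumradius 2 (constant along its height) (area = (6/2)·2.000²·sin(360°/6) = 10.39 mm²); Taking the first minus the rest: starting from the r=6.5 cylinder (109.77 mm²), the r=2 cylinder at (7, 2) partially overlaps it — only the 0.65 mm² overlap (of its 10.39 mm²) is removed, clipping the outline — area = 109.12 mm²; the r=6 cylinder at (-0.5, 6) gives a regular 6-gon of circumradius 6 (constant along its height) (area = (6/2)·6.000²·sin(360°/6) = 93.53 mm²); Combining (union): the regions partially overlap — summed areas 202.65 mm² minus the doubly-counted overlap 36.61 mm² gives 166.04 mm² — area = 166.04 mm²; (rotated 30° about Z; rotation is an isometry so areas/perimeters/island counts are preserved). So its area = 166.04 mm². Layer 88 (z = 8.8): the cylinder: section is a regular 6-gon, circumradius r=6.5 (area = (6/2)·6.500²·sin(360°/6) = 109.77 mm²); the r=2 cylinder at (7, 2) contributes a regular 6-gon of circumradius 2 (area = (6/2)·2.000²·sin(360°/6) = 10.39 mm²); After the difference (first − rest): starting from the r=6.5 cylinder (109.77 mm²), the r=2 cylinder at (7, 2) partially overlaps it — only the 0.65 mm² overlap (of its 10.39 mm²) is removed, clipping the outline — area = 109.12 mm²; the cylinder at (-0.5, 6) is not intersected at this z (z outside [0, 5]); Merging all regions: only the result so far is present, so the union is just that shape — area = 109.12 mm²; (whole slice rotated 30° about Z — lengths, areas and connectivity unchanged). So its area = 109.12 mm². Layer 43 is larger (166.04 vs 109.12 mm²).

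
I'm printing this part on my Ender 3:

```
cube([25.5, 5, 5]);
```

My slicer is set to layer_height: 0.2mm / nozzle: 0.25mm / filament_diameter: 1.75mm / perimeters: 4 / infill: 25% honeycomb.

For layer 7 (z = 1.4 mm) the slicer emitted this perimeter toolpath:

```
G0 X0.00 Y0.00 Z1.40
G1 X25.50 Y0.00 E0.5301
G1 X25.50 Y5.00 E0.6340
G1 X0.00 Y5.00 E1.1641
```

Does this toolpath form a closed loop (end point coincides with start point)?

no

Start point (G0): (0.00, 0.00). End point (last G1): the path does not return to the start — open.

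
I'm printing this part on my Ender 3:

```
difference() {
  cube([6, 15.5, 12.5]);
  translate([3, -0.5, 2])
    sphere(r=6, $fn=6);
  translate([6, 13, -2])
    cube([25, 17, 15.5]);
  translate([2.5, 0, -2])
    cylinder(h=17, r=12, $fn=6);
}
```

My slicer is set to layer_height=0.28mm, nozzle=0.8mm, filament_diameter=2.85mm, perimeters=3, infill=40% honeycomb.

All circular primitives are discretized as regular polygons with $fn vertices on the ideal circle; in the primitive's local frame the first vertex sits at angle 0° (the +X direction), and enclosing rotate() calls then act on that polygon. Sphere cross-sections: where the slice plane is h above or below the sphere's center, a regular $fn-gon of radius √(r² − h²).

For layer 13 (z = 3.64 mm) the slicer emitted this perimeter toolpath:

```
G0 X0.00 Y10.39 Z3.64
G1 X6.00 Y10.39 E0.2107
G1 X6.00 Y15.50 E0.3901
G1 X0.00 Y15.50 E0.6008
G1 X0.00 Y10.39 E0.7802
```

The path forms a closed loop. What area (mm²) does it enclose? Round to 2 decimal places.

Apply the shoelace formula to the sequence of (X, Y) vertices; enclosed area = 30.66 mm².

30.66 mm²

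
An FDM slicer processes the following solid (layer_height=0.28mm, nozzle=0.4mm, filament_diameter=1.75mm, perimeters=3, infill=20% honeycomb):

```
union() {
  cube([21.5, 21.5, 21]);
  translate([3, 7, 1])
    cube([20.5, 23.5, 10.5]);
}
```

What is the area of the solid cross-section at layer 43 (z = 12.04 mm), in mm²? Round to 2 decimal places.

At z = 12.04 mm: the 21.5×21.5 cube contributes its full rectangle (area 462.25 mm²); the cube at (3, 7) is not intersected at this z (z outside [1, 11.5]); Combining (union): only the 21.5×21.5 cube is present, so the union is just that shape — area = 462.25 mm². Overall, the cross-section is a single solid region. Net area = 462.25 mm².

462.25 mm²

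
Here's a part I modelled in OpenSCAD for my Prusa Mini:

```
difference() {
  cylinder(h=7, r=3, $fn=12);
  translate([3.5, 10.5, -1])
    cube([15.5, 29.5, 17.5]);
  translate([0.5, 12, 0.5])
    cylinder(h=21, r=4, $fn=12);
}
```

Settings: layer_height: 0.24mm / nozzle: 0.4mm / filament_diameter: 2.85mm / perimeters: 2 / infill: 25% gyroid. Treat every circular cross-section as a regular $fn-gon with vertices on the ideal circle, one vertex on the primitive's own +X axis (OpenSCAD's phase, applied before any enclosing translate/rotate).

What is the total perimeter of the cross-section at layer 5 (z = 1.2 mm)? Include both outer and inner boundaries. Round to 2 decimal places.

At z = 1.2 mm: the r=3 cylinder contributes a regular 12-gon of circumradius 3 (perimeter = 2·12·3.000·sin(180°/12) = 18.63 mm); the cube at (3.5, 10.5) is present — its section is the full 15.5×29.5 rectangle (perimeter 90.00 mm); the r=4 cylinder at (0.5, 12) contributes a regular 12-gon of circumradius 4 (perimeter = 2·12·4.000·sin(180°/12) = 24.85 mm); After the difference (first − rest): starting from the r=3 cylinder, the 15.5×29.5 cube at (3.5, 10.5) misses the remaining region (no effect); the r=4 cylinder at (0.5, 12) misses the remaining region (no effect) — boundary = 18.63 mm. Overall, the cross-section is a single solid region. Total boundary length (outer) = 18.63 mm.

18.63 mm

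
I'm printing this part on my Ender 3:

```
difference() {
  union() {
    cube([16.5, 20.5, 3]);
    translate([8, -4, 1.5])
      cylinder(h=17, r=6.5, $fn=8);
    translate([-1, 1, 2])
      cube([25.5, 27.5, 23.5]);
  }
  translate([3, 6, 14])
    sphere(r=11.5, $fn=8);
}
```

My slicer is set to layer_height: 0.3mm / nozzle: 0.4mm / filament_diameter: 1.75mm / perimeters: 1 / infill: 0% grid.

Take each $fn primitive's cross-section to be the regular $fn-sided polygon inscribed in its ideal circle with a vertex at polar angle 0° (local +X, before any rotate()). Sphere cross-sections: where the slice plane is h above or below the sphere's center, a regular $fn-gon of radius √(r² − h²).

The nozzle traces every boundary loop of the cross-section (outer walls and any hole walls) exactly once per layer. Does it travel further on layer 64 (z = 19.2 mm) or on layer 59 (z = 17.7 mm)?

Layer 64 (z = 19.2): the cube is absent (z outside [0, 3]); the cylinder at (8, -4) is absent (z outside [1.5, 18.5]); the 25.5×27.5 cube at (-1, 1) contributes its full rectangle (perimeter 106.00 mm); Merging all regions: only the 25.5×27.5 cube at (-1, 1) is present, so the union is just that shape — boundary = 106.00 mm; the sphere at (3, 6): section is a regular 8-gon, circumradius = √(r²−h²) = √(11.5²−5.2²) = 10.257 (perimeter = 2·8·10.257·sin(180°/8) = 62.80 mm); After the difference (first − rest): starting from the result so far, the r=11.5 sphere at (3, 6) partially overlaps it — only the 178.22 mm² overlap (of its 297.58 mm²) is removed, clipping the outline — boundary = 105.66 mm. So its perimeter = 105.66 mm. Layer 59 (z = 17.7): the cube does not reach this height (z outside [0, 3]); the cylinder at (8, -4): section is a regular 8-gon, circumradius r=6.5 (perimeter = 2·8·6.500·sin(180°/8) = 39.80 mm); the cube at (-1, 1) (footprint 25.5×27.5) is included at this height (perimeter 106.00 mm); Taking the union: the regions partially overlap (shared area 5.43 mm²), so the edge portions inside another operand are dropped and the merged outline is re-measured after clipping — boundary = 130.72 mm; the sphere at (3, 6): section is a regular 8-gon, circumradius = √(r²−h²) = √(11.5²−3.7²) = 10.889 (perimeter = 2·8·10.889·sin(180°/8) = 66.67 mm); Taking the first minus the rest: starting from the result so far, the r=11.5 sphere at (3, 6) partially overlaps it — only the 230.91 mm² overlap (of its 335.34 mm²) is removed, clipping the outline — boundary = 143.42 mm. So its perimeter = 143.42 mm. Layer 59 is larger (143.42 vs 105.66 mm).

layer 59 (z = 17.7 mm)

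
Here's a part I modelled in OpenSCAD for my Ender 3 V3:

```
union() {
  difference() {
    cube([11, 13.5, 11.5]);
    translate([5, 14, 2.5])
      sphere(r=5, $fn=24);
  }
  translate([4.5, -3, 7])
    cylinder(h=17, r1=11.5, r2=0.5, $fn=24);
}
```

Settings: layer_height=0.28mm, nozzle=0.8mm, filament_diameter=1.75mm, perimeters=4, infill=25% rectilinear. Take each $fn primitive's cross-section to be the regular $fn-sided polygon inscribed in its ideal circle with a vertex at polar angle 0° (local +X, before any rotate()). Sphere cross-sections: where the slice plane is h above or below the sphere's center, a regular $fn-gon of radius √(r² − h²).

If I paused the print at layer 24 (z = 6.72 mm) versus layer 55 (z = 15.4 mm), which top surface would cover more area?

Layer 24 (z = 6.72): the 11×13.5 cube contributes its full rectangle (area 148.50 mm²); the r=5 sphere at (5, 14) contributes a regular 24-gon of circumradius √(5²−4.22²) = 2.682 (area = (24/2)·2.682²·sin(360°/24) = 22.34 mm²); Taking the first minus the rest: starting from the 11×13.5 cube (148.50 mm²), the r=5 sphere at (5, 14) partially overlaps it — only the 8.52 mm² overlap (of its 22.34 mm²) is removed, clipping the outline — area = 139.98 mm²; the cone at (4.5, -3) is absent (z outside [7, 24]); Merging all regions: only the result so far is present, so the union is just that shape — area = 139.98 mm². So its area = 139.98 mm². Layer 55 (z = 15.4): the cube is not intersected at this z (z outside [0, 11.5]); the sphere at (5, 14) is absent (|z−center|=12.900 > r=5); Taking the first minus the rest: the first operand is absent here, so nothing remains; the cone at (4.5, -3): at t=0.494 of its height the radius interpolates to r₁+(r₂−r₁)t = 6.065, giving a regular 24-gon of that circumradius (area = (24/2)·6.065²·sin(360°/24) = 114.23 mm²); Merging all regions: only the cone at (4.5, -3) is present, so the union is just that shape — area = 114.23 mm². So its area = 114.23 mm². Layer 24 is larger (139.98 vs 114.23 mm²).

layer 24 (z = 6.72 mm)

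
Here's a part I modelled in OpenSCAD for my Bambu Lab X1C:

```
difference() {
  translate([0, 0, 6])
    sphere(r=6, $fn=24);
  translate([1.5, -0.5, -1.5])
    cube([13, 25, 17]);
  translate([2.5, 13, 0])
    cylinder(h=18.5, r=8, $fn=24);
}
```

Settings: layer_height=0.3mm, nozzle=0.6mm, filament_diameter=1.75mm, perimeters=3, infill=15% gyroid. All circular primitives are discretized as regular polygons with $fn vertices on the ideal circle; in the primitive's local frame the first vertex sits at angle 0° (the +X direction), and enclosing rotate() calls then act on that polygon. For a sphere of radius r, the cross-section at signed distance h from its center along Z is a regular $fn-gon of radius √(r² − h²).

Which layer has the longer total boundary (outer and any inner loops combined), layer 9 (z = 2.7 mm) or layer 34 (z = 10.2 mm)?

Layer 9 (z = 2.7): the r=6 sphere contributes a regular 24-gon of circumradius √(6²−3.3²) = 5.011 (perimeter = 2·24·5.011·sin(180°/24) = 31.40 mm); the 13×25 cube at (1.5, -0.5) contributes its full rectangle (perimeter 76.00 mm); the cylinder at (2.5, 13): section is a regular 24-gon, circumradius r=8 (perimeter = 2·24·8.000·sin(180°/24) = 50.12 mm); Subtracting the remaining from the first: starting from the r=6 sphere, the 13×25 cube at (1.5, -0.5) partially overlaps it — only the 13.87 mm² overlap (of its 325.00 mm²) is removed, clipping the outline; the r=8 cylinder at (2.5, 13) misses the remaining region (no effect) — boundary = 33.27 mm. So its perimeter = 33.27 mm. Layer 34 (z = 10.2): the r=6 sphere slices to a regular 24-gon of circumradius 4.285 (√(r²−h²) with h=4.2 from center) (perimeter = 2·24·4.285·sin(180°/24) = 26.85 mm); the cube at (1.5, -0.5) (footprint 13×25) is included at this height (perimeter 76.00 mm); the r=8 cylinder at (2.5, 13) contributes a regular 24-gon of circumradius 8 (perimeter = 2·24·8.000·sin(180°/24) = 50.12 mm); Subtracting the remaining from the first: starting from the r=6 sphere, the 13×25 cube at (1.5, -0.5) partially overlaps it — only the 9.37 mm² overlap (of its 325.00 mm²) is removed, clipping the outline; the r=8 cylinder at (2.5, 13) misses the remaining region (no effect) — boundary = 28.37 mm. So its perimeter = 28.37 mm. Layer 9 is larger (33.27 vs 28.37 mm).

layer 9 (z = 2.7 mm)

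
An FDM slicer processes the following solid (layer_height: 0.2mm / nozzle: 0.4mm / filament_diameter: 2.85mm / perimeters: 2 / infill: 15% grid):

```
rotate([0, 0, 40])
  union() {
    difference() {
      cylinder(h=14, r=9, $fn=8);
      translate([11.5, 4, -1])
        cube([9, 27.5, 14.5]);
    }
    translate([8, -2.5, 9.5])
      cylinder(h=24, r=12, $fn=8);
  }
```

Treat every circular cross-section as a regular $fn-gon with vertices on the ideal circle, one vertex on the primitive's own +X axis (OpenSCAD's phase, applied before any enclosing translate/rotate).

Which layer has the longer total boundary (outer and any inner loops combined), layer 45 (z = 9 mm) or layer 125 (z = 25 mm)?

layer 125 (z = 25 mm)

Layer 45 (z = 9): the r=9 cylinder gives a regular 8-gon of circumradius 9 (constant along its height) (perimeter = 2·8·9.000·sin(180°/8) = 55.11 mm); the cube at (11.5, 4) is present — its section is the full 9×27.5 rectangle (perimeter 73.00 mm); Taking the first minus the rest: starting from the r=9 cylinder, the 9×27.5 cube at (11.5, 4) misses the remaining region (no effect) — boundary = 55.11 mm; the cylinder at (8, -2.5) does not reach this height (z outside [9.5, 33.5]); Merging all regions: only that combined region is present, so the union is just that shape — boundary = 55.11 mm; (rotated 40° about Z; rotation is an isometry so areas/perimeters/island counts are preserved). So its perimeter = 55.11 mm. Layer 125 (z = 25): the cylinder does not reach this height (z outside [0, 14]); the cube at (11.5, 4) is absent (z outside [-1, 13.5]); Taking the first minus the rest: the first operand is absent here, so nothing remains; the cylinder at (8, -2.5): section is a regular 8-gon, circumradius r=12 (perimeter = 2·8·12.000·sin(180°/8) = 73.48 mm); Merging all regions: only the r=12 cylinder at (8, -2.5) is present, so the union is just that shape — boundary = 73.48 mm; (whole slice rotated 40° about Z — lengths, areas and connectivity unchanged). So its perimeter = 73.48 mm. Layer 125 is larger (73.48 vs 55.11 mm).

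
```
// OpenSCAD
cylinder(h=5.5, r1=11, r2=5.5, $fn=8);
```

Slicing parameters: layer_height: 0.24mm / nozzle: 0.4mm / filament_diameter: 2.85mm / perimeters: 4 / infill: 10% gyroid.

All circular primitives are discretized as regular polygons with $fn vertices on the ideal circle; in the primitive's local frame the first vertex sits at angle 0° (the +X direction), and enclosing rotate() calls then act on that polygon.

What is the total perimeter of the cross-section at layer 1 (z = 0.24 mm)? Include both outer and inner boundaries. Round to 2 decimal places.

At z = 0.24 mm: the cone: at t=0.044 of its height the radius interpolates to r₁+(r₂−r₁)t = 10.760, giving a regular 8-gon of that circumradius (perimeter = 2·8·10.760·sin(180°/8) = 65.88 mm). Overall, the cross-section is a single solid region. Total boundary length (outer) = 65.88 mm.

65.88 mm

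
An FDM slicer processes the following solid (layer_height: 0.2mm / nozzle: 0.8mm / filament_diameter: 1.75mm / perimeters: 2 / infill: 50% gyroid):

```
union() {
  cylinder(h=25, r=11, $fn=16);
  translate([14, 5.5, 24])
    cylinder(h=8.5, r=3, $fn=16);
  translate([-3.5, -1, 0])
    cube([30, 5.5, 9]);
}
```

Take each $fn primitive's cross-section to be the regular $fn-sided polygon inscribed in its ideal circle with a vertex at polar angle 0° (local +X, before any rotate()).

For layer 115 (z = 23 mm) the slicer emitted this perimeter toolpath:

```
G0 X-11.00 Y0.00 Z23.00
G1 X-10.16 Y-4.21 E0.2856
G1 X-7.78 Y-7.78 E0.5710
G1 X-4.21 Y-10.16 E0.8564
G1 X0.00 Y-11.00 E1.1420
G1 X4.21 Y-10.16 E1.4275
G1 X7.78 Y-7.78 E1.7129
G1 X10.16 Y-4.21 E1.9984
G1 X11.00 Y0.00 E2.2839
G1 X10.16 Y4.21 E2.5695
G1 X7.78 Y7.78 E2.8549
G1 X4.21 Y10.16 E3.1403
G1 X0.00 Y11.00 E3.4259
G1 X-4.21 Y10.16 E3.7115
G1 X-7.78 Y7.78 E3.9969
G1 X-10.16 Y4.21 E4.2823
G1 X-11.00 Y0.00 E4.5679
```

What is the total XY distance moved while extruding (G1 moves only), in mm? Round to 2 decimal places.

Sum the Euclidean lengths of each G1 segment: total = 68.67 mm.

68.67 mm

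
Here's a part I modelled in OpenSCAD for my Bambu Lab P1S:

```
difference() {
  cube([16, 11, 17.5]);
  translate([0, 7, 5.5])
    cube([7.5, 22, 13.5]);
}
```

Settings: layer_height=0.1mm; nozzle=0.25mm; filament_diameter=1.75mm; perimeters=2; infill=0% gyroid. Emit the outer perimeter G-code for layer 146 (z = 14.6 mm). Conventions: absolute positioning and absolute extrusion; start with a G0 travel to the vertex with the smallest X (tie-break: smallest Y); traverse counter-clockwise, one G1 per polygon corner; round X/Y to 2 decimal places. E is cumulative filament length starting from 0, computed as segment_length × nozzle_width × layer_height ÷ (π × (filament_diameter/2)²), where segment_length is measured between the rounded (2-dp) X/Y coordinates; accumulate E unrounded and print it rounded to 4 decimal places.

G0 X0.00 Y0.00 Z14.60
G1 X16.00 Y0.00 E0.1663
G1 X16.00 Y11.00 E0.2806
G1 X7.50 Y11.00 E0.3690
G1 X7.50 Y7.00 E0.4106
G1 X0.00 Y7.00 E0.4885
G1 X0.00 Y0.00 E0.5613

At z = 14.6 mm: the 16×11 cube contributes its full rectangle; the cube at (0, 7) (footprint 7.5×22) is included at this height; After the difference (first − rest): starting from the 16×11 cube, the 7.5×22 cube at (0, 7) partially overlaps it — only the 30.00 mm² overlap (of its 165.00 mm²) is removed, clipping the outline — 1 connected region. The outline is a single polygon with 6 vertices. Extrusion per mm of travel: 0.25 × 0.1 / (π × 0.875²) = 0.010394. Accumulating E over each segment gives final E = 0.5613.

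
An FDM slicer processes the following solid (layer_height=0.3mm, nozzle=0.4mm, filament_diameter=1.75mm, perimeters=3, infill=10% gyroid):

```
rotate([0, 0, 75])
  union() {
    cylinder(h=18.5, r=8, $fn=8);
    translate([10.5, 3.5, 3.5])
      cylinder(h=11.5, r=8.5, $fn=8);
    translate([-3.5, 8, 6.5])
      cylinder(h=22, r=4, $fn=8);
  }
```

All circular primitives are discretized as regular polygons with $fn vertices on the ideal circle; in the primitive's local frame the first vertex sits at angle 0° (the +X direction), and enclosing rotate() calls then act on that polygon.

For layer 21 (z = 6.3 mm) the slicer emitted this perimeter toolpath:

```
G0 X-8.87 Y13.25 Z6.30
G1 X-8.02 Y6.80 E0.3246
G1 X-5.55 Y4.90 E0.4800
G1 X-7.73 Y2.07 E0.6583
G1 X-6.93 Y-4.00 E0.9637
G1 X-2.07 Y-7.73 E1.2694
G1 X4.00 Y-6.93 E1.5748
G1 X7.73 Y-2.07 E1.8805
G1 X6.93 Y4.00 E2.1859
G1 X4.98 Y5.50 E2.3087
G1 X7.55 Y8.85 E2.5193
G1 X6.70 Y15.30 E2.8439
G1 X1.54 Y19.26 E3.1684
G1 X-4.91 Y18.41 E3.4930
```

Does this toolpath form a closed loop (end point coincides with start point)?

no

Start point (G0): (-8.87, 13.25). End point (last G1): the path does not return to the start — open.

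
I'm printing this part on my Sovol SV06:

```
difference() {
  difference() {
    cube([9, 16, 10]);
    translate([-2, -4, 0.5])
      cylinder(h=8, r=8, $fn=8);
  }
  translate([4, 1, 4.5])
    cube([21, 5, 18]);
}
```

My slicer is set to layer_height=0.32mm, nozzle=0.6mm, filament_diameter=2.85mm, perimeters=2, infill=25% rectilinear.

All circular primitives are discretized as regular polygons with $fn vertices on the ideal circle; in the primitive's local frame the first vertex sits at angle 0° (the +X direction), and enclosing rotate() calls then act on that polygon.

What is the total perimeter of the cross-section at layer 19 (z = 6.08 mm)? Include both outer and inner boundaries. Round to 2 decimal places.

At z = 6.08 mm: the cube is present — its section is the full 9×16 rectangle (perimeter 50.00 mm); the cylinder at (-2, -4): section is a regular 8-gon, circumradius r=8 (perimeter = 2·8·8.000·sin(180°/8) = 48.98 mm); Taking the first minus the rest: starting from the 9×16 cube, the r=8 cylinder at (-2, -4) partially overlaps it — only the 9.40 mm² overlap (of its 181.02 mm²) is removed, clipping the outline — boundary = 48.24 mm; the 21×5 cube at (4, 1) contributes its full rectangle (perimeter 52.00 mm); Taking the first minus the rest: starting from the result so far, the 21×5 cube at (4, 1) partially overlaps it — only the 25.00 mm² overlap (of its 105.00 mm²) is removed, clipping the outline — boundary = 58.24 mm. Overall, the cross-section is a single solid region. Total boundary length (outer) = 58.24 mm.

58.24 mm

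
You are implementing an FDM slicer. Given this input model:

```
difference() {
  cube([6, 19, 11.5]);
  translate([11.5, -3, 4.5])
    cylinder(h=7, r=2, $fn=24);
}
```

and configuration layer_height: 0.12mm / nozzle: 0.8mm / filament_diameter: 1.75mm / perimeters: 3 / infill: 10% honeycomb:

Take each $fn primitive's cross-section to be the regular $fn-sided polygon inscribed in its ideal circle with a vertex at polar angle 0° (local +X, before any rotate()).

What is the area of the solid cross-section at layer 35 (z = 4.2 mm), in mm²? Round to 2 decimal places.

At z = 4.2 mm: the cube (footprint 6×19) is included at this height (area 114.00 mm²); the cylinder at (11.5, -3) is absent (z outside [4.5, 11.5]); Subtracting the remaining from the first: none of the subtracted shapes is present at this height, so the 6×19 cube is unchanged — area = 114.00 mm². Overall, the cross-section is a single solid region. Net area = 114.00 mm².

114.00 mm²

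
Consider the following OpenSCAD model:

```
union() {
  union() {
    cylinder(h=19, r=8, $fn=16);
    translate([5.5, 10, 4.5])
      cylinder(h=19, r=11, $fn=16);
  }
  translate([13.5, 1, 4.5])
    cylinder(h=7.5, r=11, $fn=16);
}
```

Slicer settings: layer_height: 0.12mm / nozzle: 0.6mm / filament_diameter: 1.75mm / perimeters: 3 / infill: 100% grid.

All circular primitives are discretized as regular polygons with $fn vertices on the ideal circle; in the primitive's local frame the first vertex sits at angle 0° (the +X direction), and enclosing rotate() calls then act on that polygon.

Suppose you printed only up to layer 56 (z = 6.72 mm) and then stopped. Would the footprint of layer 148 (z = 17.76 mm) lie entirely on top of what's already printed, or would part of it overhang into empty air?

entirely on top

Compare the two slices. At z = 6.72: the r=8 cylinder contributes a regular 16-gon of circumradius 8 (area = (16/2)·8.000²·sin(360°/16) = 195.93 mm²); the cylinder at (5.5, 10): section is a regular 16-gon, circumradius r=11 (area = (16/2)·11.000²·sin(360°/16) = 370.44 mm²); Merging all regions: the regions partially overlap — summed areas 566.37 mm² minus the doubly-counted overlap 74.62 mm² gives 491.75 mm² — area = 491.75 mm²; the r=11 cylinder at (13.5, 1) gives a regular 16-gon of circumradius 11 (constant along its height) (area = (16/2)·11.000²·sin(360°/16) = 370.44 mm²); Combining (union): the regions partially overlap — summed areas 862.19 mm² minus the doubly-counted overlap 139.91 mm² gives 722.28 mm² — area = 722.28 mm². At z = 17.76: the r=8 cylinder contributes a regular 16-gon of circumradius 8 (area = (16/2)·8.000²·sin(360°/16) = 195.93 mm²); the cylinder at (5.5, 10): section is a regular 16-gon, circumradius r=11 (area = (16/2)·11.000²·sin(360°/16) = 370.44 mm²); Combining (union): the regions partially overlap — summed areas 566.37 mm² minus the doubly-counted overlap 74.62 mm² gives 491.75 mm² — area = 491.75 mm²; the cylinder at (13.5, 1) does not reach this height (z outside [4.5, 12]); Taking the union: only the result so far is present, so the union is just that shape — area = 491.75 mm². Checking containment: the cross-section at z = 17.76 is a subset of the cross-section at z = 6.72.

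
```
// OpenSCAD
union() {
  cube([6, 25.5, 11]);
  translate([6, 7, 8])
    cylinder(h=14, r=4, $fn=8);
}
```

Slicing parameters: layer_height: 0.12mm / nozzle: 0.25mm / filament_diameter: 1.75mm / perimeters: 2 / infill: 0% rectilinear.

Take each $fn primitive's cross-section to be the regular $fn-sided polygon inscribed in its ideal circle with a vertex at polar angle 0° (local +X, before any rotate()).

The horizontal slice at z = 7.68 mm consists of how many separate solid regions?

1

At z = 7.68 mm: the cube is present — its section is the full 6×25.5 rectangle; the cylinder at (6, 7) is not intersected at this z (z outside [8, 22]); Combining (union): only the 6×25.5 cube is present, so the union is just that shape — 1 connected region. The result has 1 disconnected region.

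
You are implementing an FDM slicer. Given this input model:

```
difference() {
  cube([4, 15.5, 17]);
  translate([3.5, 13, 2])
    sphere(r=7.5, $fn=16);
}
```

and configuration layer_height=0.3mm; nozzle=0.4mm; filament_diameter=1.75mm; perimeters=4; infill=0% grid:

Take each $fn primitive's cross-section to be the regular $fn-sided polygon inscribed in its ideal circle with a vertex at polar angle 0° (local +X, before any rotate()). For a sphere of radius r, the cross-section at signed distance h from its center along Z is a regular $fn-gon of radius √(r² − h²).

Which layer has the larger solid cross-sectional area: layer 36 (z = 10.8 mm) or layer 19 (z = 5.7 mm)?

Layer 36 (z = 10.8): the 4×15.5 cube contributes its full rectangle (area 62.00 mm²); the sphere at (3.5, 13) is not intersected at this z (|z−center|=8.800 > r=7.5); After the difference (first − rest): none of the subtracted shapes is present at this height, so the 4×15.5 cube is unchanged — area = 62.00 mm². So its area = 62.00 mm². Layer 19 (z = 5.7): the 4×15.5 cube contributes its full rectangle (area 62.00 mm²); the r=7.5 sphere at (3.5, 13) slices to a regular 16-gon of circumradius 6.524 (√(r²−h²) with h=3.7 from center) (area = (16/2)·6.524²·sin(360°/16) = 130.30 mm²); After the difference (first − rest): starting from the 4×15.5 cube (62.00 mm²), the r=7.5 sphere at (3.5, 13) partially overlaps it — only the 34.62 mm² overlap (of its 130.30 mm²) is removed, clipping the outline — area = 27.38 mm². So its area = 27.38 mm². Layer 36 is larger (62.00 vs 27.38 mm²).

layer 36 (z = 10.8 mm)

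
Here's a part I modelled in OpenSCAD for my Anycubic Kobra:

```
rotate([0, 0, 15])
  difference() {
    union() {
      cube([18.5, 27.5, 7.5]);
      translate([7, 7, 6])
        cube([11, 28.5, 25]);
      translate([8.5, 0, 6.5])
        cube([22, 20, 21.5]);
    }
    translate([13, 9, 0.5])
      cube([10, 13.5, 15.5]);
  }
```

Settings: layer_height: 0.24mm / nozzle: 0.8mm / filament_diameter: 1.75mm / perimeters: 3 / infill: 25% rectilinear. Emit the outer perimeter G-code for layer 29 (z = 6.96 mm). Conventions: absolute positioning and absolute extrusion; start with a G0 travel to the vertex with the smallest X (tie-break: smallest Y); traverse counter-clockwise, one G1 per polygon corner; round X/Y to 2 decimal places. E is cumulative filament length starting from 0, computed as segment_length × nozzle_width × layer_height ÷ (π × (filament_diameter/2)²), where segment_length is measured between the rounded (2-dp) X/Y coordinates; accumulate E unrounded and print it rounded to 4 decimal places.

G0 X-7.12 Y26.56 Z6.96
G1 X0.00 Y0.00 E2.1950
G1 X29.46 Y7.89 E4.6295
G1 X24.28 Y27.21 E6.2262
G1 X17.04 Y25.27 E6.8245
G1 X19.89 Y14.65 E7.7022
G1 X10.23 Y12.06 E8.5006
G1 X6.73 Y25.10 E9.5783
G1 X12.05 Y26.52 E10.0178
G1 X10.75 Y31.35 E10.4171
G1 X10.27 Y31.22 E10.4568
G1 X8.20 Y38.95 E11.0956
G1 X-2.43 Y36.10 E11.9741
G1 X-0.36 Y28.37 E12.6129
G1 X-7.12 Y26.56 E13.1715

At z = 6.96 mm: the cube (footprint 18.5×27.5) is included at this height; the cube at (7, 7) (footprint 11×28.5) is included at this height; the cube at (8.5, 0) is present — its section is the full 22×20 rectangle; Taking the union: the regions partially overlap (shared area 425.50 mm²), so overlapping operands fuse into one piece — 1 connected region; the cube at (13, 9) is present — its section is the full 10×13.5 rectangle; After the difference (first − rest): starting from the result so far, the 10×13.5 cube at (13, 9) partially overlaps it — only the 123.75 mm² overlap (of its 135.00 mm²) is removed, clipping the outline — 1 connected region; (rotated 15° about Z; rotation is an isometry so areas/perimeters/island counts are preserved). The outline is a single polygon with 14 vertices. Extrusion per mm of travel: 0.8 × 0.24 / (π × 0.875²) = 0.079824. Accumulating E over each segment gives final E = 13.1715.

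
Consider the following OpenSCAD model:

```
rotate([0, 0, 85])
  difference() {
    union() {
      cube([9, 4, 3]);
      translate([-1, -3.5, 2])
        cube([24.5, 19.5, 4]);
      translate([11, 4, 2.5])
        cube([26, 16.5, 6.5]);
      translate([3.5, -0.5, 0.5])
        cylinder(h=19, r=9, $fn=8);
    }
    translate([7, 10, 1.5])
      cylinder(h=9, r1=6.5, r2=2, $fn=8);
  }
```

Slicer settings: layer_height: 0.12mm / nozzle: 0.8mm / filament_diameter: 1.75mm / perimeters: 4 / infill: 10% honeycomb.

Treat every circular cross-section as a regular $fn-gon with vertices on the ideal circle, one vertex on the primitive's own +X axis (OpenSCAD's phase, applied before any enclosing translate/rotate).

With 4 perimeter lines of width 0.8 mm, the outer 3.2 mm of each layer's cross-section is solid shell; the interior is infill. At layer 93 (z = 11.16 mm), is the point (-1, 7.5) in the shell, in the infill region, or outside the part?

infill

At z = 11.16 mm: the cube is not intersected at this z (z outside [0, 3]); the cube at (-1, -3.5) does not reach this height (z outside [2, 6]); the cube at (11, 4) does not reach this height (z outside [2.5, 9]); the cylinder at (3.5, -0.5): section is a regular 8-gon, circumradius r=9; Merging all regions: only the r=9 cylinder at (3.5, -0.5) is present, so the union is just that shape — 1 connected region; the cone at (7, 10) is not intersected at this z (z outside [1.5, 10.5]); Subtracting the remaining from the first: none of the subtracted shapes is present at this height, so that combined region is unchanged — 1 connected region; (rotated 85° about Z; rotation is an isometry so areas/perimeters/island counts are preserved). Overall, the cross-section is a single solid region. Undo the 85° rotation: the query point maps to (7.384, 1.650) in the un-rotated model frame. The nearest boundary edge runs (12.50, -0.50)→(9.86, 5.86); distance from the point to it = 3.90 mm. The point is inside the cross-section and 3.90 mm from the nearest boundary — more than the 3.2 mm shell width (4 × 0.8), so it's in the infill interior.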